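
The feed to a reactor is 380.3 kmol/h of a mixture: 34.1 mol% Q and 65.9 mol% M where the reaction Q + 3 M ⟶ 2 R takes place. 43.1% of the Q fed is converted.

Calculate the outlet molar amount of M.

82.9 kmol/h

Q reacted = 0.431 × 129.7 = 55.89 kmol/h; ν_Q = −1, so ξ = 55.89/1 = 55.89 kmol/h.
Outlet amounts (n = n₀ + ν ξ):
  Q: 129.7 − 1(55.89) = 73.79
  M: 250.6 − 3(55.89) = 82.94
  R: 0 + 2(55.89) = 111.8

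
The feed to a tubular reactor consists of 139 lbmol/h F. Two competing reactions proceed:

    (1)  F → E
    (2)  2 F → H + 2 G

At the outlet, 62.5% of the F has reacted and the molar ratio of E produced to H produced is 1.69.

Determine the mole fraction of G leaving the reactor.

Conversion of F: F consumed = 0.625 × 139 = 86.88 lbmol/h = 1ξ₁ + 2ξ₂.
Selectivity: 1ξ₁ / (1ξ₂) = 1.69 → ξ₁ = 1.69 ξ₂.
Substitute: (1·1.69 + 2) ξ₂ = 86.88 → ξ₂ = 23.54 lbmol/h, ξ₁ = 39.79 lbmol/h.
Outlet amounts (n = n₀ + Σ ν·ξ):
  F: 139 − 1(39.79) − 2(23.54) = 52.12
  E: 0 + 1(39.79) = 39.79
  H: 0 + 1(23.54) = 23.54
  G: 0 + 2(23.54) = 47.09
Total out = 162.5 lbmol/h; y_G = 47.09 / 162.5 = 0.2897.

0.29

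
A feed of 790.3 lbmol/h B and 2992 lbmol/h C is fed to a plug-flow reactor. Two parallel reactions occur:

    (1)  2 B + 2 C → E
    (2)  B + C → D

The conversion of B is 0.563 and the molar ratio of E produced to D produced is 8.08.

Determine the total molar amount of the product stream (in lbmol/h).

3130 lbmol/h

Conversion of B: B consumed = 0.563 × 790.3 = 444.9 lbmol/h = 2ξ₁ + 1ξ₂.
Selectivity: 1ξ₁ / (1ξ₂) = 8.08 → ξ₁ = 8.08 ξ₂.
Substitute: (2·8.08 + 1) ξ₂ = 444.9 → ξ₂ = 25.93 lbmol/h, ξ₁ = 209.5 lbmol/h.
Outlet amounts (n = n₀ + Σ ν·ξ):
  B: 790.3 − 2(209.5) − 1(25.93) = 345.4
  C: 2992 − 2(209.5) − 1(25.93) = 2547
  E: 0 + 1(209.5) = 209.5
  D: 0 + 1(25.93) = 25.93
Total out = 345.4 + 2547 + 209.5 + 25.93 = 3128 lbmol/h.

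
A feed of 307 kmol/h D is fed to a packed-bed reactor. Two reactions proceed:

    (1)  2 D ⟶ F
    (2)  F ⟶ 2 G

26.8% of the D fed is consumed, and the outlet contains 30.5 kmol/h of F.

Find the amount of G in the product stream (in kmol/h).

21.3 kmol/h

Conversion of D: D consumed = 2ξ₁ = 0.268 × 307 → ξ₁ = 41.14 kmol/h.
F balance: n_F = 0 + 1ξ₁ − 1ξ₂ = 30.5 → ξ₂ = (1·41.14 − 30.5)/1 = 10.64 kmol/h.
Outlet amounts (n = n₀ + Σ ν·ξ):
  D: 307 − 2(41.14) = 224.7
  F: 0 + 1(41.14) − 1(10.64) = 30.5
  G: 0 + 2(10.64) = 21.28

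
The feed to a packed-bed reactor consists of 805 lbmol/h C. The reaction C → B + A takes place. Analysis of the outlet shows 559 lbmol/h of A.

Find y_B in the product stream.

For A: n = n₀ + 1ξ → 559 = 0 + 1ξ, giving ξ = 559 lbmol/h.
Outlet amounts (n = n₀ + ν ξ):
  C: 805 − 1(559) = 246
  B: 0 + 1(559) = 559
  A: 0 + 1(559) = 559
Total out = 1364 lbmol/h; y_B = 559 / 1364 = 0.4098.

0.41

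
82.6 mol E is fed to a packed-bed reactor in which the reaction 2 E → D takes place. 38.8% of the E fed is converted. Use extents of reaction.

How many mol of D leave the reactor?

E reacted = 0.388 × 82.6 = 32.05 mol; ν_E = −2, so ξ = 32.05/2 = 16.02 mol.
Outlet amounts (n = n₀ + ν ξ):
  E: 82.6 − 2(16.02) = 50.55
  D: 0 + 1(16.02) = 16.02

16 mol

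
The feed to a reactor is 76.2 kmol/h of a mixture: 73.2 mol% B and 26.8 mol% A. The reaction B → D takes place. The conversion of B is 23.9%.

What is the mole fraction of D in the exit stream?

0.175

B reacted = 0.239 × 55.78 = 13.33 kmol/h; ν_B = −1, so ξ = 13.33/1 = 13.33 kmol/h.
Outlet amounts (n = n₀ + ν ξ):
  B: 55.78 − 1(13.33) = 42.45
  D: 0 + 1(13.33) = 13.33
  A: 20.42 (inert)
Total out = 76.2 kmol/h; y_D = 13.33 / 76.2 = 0.1749.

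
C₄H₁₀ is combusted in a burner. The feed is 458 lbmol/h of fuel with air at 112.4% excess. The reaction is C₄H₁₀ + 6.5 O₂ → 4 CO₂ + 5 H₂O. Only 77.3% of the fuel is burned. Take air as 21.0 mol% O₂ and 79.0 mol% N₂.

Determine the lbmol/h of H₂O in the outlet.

Stoichiometric O₂ = 6.5 × 458 = 2977 lbmol/h; O₂ fed = 2977 × 2.124 = 6323 lbmol/h.
N₂ fed = 6323 × 79/21 = 23790 lbmol/h.
Fuel reacted = 0.773 × 458 → ξ = 354 lbmol/h.
Outlet (n = n₀ + ν ξ):
  C₄H₁₀: 458 − 1(354) = 104
  O₂: 6323 − 6.5(354) = 4022
  N₂: 23790 (inert)
  CO₂: 0 + 4(354) = 1416
  H₂O: 0 + 5(354) = 1770

1770 lbmol/h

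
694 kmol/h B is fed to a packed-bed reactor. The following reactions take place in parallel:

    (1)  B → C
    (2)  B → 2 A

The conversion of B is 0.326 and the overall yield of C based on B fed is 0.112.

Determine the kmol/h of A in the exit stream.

Yield of C: 1ξ₁ / 694 = 0.112 → ξ₁ = 77.73 kmol/h.
Conversion of B: 1ξ₁ + 1ξ₂ = 0.326 × 694 = 226.2 → ξ₂ = 148.5 kmol/h.
Outlet amounts (n = n₀ + Σ ν·ξ):
  B: 694 − 1(77.73) − 1(148.5) = 467.8
  C: 0 + 1(77.73) = 77.73
  A: 0 + 2(148.5) = 297

297 kmol/h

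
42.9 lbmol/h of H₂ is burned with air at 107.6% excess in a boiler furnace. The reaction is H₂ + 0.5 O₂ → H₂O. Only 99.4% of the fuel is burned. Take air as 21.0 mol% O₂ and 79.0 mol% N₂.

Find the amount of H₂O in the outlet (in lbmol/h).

Stoichiometric O₂ = 0.5 × 42.9 = 21.45 lbmol/h; O₂ fed = 21.45 × 2.076 = 44.53 lbmol/h.
N₂ fed = 44.53 × 79/21 = 167.5 lbmol/h.
Fuel reacted = 0.994 × 42.9 → ξ = 42.64 lbmol/h.
Outlet (n = n₀ + ν ξ):
  H₂: 42.9 − 1(42.64) = 0.2574
  O₂: 44.53 − 0.5(42.64) = 23.21
  N₂: 167.5 (inert)
  H₂O: 0 + 1(42.64) = 42.64

42.6 lbmol/h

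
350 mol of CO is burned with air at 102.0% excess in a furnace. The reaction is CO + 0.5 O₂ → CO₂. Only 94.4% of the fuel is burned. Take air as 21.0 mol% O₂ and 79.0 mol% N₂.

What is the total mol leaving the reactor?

Stoichiometric O₂ = 0.5 × 350 = 175 mol; O₂ fed = 175 × 2.020 = 353.5 mol.
N₂ fed = 353.5 × 79/21 = 1330 mol.
Fuel reacted = 0.944 × 350 → ξ = 330.4 mol.
Outlet (n = n₀ + ν ξ):
  CO: 350 − 1(330.4) = 19.6
  O₂: 353.5 − 0.5(330.4) = 188.3
  N₂: 1330 (inert)
  CO₂: 0 + 1(330.4) = 330.4
Total out = 19.6 + 188.3 + 1330 + 330.4 = 1868 mol.

1870 mol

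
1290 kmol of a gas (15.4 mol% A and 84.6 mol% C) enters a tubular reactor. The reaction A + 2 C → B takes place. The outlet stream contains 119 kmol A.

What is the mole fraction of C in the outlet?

0.824

For A: n = n₀ − 1ξ → 119 = 198.7 − 1ξ, giving ξ = 79.66 kmol.
Outlet amounts (n = n₀ + ν ξ):
  A: 198.7 − 1(79.66) = 119
  C: 1091 − 2(79.66) = 932
  B: 0 + 1(79.66) = 79.66
Total out = 1131 kmol; y_C = 932 / 1131 = 0.8243.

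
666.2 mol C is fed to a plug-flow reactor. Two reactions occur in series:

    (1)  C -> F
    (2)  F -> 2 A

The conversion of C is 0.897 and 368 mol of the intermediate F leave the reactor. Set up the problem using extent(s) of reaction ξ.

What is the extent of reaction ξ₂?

Conversion of C: C consumed = 1ξ₁ = 0.897 × 666.2 → ξ₁ = 597.6 mol.
F balance: n_F = 0 + 1ξ₁ − 1ξ₂ = 368 → ξ₂ = (1·597.6 − 368)/1 = 229.6 mol.
Outlet amounts (n = n₀ + Σ ν·ξ):
  C: 666.2 − 1(597.6) = 68.62
  F: 0 + 1(597.6) − 1(229.6) = 368
  A: 0 + 2(229.6) = 459.2

ξ₂ = 230 mol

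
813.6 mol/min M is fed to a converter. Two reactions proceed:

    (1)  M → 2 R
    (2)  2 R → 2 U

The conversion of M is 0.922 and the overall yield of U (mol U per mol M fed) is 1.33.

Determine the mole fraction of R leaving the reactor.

0.267

Conversion of M: M consumed = 1ξ₁ = 0.922 × 813.6 → ξ₁ = 750.1 mol/min.
Yield of U: 2ξ₂ / 813.6 = 1.33 → ξ₂ = 541 mol/min.
Outlet amounts (n = n₀ + Σ ν·ξ):
  M: 813.6 − 1(750.1) = 63.46
  R: 0 + 2(750.1) − 2(541) = 418.2
  U: 0 + 2(541) = 1082
Total out = 1564 mol/min; y_R = 418.2 / 1564 = 0.2674.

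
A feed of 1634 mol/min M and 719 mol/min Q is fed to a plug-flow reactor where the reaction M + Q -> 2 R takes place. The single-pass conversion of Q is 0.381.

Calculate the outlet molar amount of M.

1360 mol/min

Q reacted = 0.381 × 719 = 273.9 mol/min; ν_Q = −1, so ξ = 273.9/1 = 273.9 mol/min.
Outlet amounts (n = n₀ + ν ξ):
  M: 1634 − 1(273.9) = 1360
  Q: 719 − 1(273.9) = 445.1
  R: 0 + 2(273.9) = 547.9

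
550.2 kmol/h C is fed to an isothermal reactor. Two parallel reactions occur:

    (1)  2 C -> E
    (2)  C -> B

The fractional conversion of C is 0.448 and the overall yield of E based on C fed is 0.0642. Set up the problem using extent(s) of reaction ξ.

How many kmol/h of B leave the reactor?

176 kmol/h

Yield of E: 1ξ₁ / 550.2 = 0.0642 → ξ₁ = 35.32 kmol/h.
Conversion of C: 2ξ₁ + 1ξ₂ = 0.448 × 550.2 = 246.5 → ξ₂ = 175.8 kmol/h.
Outlet amounts (n = n₀ + Σ ν·ξ):
  C: 550.2 − 2(35.32) − 1(175.8) = 303.7
  E: 0 + 1(35.32) = 35.32
  B: 0 + 1(175.8) = 175.8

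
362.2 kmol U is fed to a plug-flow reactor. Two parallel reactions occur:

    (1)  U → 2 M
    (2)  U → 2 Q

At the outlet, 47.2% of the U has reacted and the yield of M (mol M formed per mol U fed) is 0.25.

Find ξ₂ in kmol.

Yield of M: 2ξ₁ / 362.2 = 0.25 → ξ₁ = 45.27 kmol.
Conversion of U: 1ξ₁ + 1ξ₂ = 0.472 × 362.2 = 171 → ξ₂ = 125.7 kmol.
Outlet amounts (n = n₀ + Σ ν·ξ):
  U: 362.2 − 1(45.27) − 1(125.7) = 191.2
  M: 0 + 2(45.27) = 90.55
  Q: 0 + 2(125.7) = 251.4

ξ₂ = 126 kmol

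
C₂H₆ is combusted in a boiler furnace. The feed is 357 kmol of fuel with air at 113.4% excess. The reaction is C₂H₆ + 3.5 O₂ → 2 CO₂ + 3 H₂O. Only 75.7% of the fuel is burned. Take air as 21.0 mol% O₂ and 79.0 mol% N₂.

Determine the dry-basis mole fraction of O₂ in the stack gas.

0.139

Stoichiometric O₂ = 3.5 × 357 = 1250 kmol; O₂ fed = 1250 × 2.134 = 2666 kmol.
N₂ fed = 2666 × 79/21 = 10030 kmol.
Fuel reacted = 0.757 × 357 → ξ = 270.2 kmol.
Outlet (n = n₀ + ν ξ):
  C₂H₆: 357 − 1(270.2) = 86.75
  O₂: 2666 − 3.5(270.2) = 1721
  N₂: 10030 (inert)
  CO₂: 0 + 2(270.2) = 540.5
  H₂O: 0 + 3(270.2) = 810.7
Dry total = 12380 kmol; y_O₂ (dry) = 1721 / 12380 = 0.139.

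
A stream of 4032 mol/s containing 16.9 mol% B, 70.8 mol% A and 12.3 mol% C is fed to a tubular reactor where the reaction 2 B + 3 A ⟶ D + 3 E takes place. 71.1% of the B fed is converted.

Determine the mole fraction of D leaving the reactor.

B reacted = 0.711 × 681.4 = 484.5 mol/s; ν_B = −2, so ξ = 484.5/2 = 242.2 mol/s.
Outlet amounts (n = n₀ + ν ξ):
  B: 681.4 − 2(242.2) = 196.9
  A: 2855 − 3(242.2) = 2128
  D: 0 + 1(242.2) = 242.2
  E: 0 + 3(242.2) = 726.7
  C: 495.9 (inert)
Total out = 3790 mol/s; y_D = 242.2 / 3790 = 0.06392.

0.0639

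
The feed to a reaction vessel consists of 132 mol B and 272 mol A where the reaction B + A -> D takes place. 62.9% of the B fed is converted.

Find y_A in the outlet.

B reacted = 0.629 × 132 = 83.03 mol; ν_B = −1, so ξ = 83.03/1 = 83.03 mol.
Outlet amounts (n = n₀ + ν ξ):
  B: 132 − 1(83.03) = 48.97
  A: 272 − 1(83.03) = 189
  D: 0 + 1(83.03) = 83.03
Total out = 321 mol; y_A = 189 / 321 = 0.5887.

0.589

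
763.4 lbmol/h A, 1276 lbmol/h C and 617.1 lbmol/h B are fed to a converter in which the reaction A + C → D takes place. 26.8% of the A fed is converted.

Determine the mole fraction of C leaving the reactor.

A reacted = 0.268 × 763.4 = 204.6 lbmol/h; ν_A = −1, so ξ = 204.6/1 = 204.6 lbmol/h.
Outlet amounts (n = n₀ + ν ξ):
  A: 763.4 − 1(204.6) = 558.8
  C: 1276 − 1(204.6) = 1071
  D: 0 + 1(204.6) = 204.6
  B: 617.1 (inert)
Total out = 2452 lbmol/h; y_C = 1071 / 2452 = 0.437.

0.437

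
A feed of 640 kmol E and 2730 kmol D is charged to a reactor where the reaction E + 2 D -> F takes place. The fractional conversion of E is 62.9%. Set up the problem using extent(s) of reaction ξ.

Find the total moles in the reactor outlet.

E reacted = 0.629 × 640 = 402.6 kmol; ν_E = −1, so ξ = 402.6/1 = 402.6 kmol.
Outlet amounts (n = n₀ + ν ξ):
  E: 640 − 1(402.6) = 237.4
  D: 2730 − 2(402.6) = 1925
  F: 0 + 1(402.6) = 402.6
Total out = 237.4 + 1925 + 402.6 = 2565 kmol.

2560 kmol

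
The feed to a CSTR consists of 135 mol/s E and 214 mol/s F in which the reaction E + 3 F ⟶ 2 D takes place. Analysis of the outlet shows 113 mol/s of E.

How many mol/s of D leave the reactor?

For E: n = n₀ − 1ξ → 113 = 135 − 1ξ, giving ξ = 22 mol/s.
Outlet amounts (n = n₀ + ν ξ):
  E: 135 − 1(22) = 113
  F: 214 − 3(22) = 148
  D: 0 + 2(22) = 44

44 mol/s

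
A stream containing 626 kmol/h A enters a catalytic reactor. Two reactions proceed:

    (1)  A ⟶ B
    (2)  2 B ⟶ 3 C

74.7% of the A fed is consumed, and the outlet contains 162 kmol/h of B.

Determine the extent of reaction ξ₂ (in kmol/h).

Conversion of A: A consumed = 1ξ₁ = 0.747 × 626 → ξ₁ = 467.6 kmol/h.
B balance: n_B = 0 + 1ξ₁ − 2ξ₂ = 162 → ξ₂ = (1·467.6 − 162)/2 = 152.8 kmol/h.
Outlet amounts (n = n₀ + Σ ν·ξ):
  A: 626 − 1(467.6) = 158.4
  B: 0 + 1(467.6) − 2(152.8) = 162
  C: 0 + 3(152.8) = 458.4

ξ₂ = 153 kmol/h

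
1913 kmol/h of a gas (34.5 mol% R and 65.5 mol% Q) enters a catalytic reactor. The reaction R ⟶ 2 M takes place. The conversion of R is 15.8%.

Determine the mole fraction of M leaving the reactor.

R reacted = 0.158 × 660 = 104.3 kmol/h; ν_R = −1, so ξ = 104.3/1 = 104.3 kmol/h.
Outlet amounts (n = n₀ + ν ξ):
  R: 660 − 1(104.3) = 555.7
  M: 0 + 2(104.3) = 208.6
  Q: 1253 (inert)
Total out = 2017 kmol/h; y_M = 208.6 / 2017 = 0.1034.

0.103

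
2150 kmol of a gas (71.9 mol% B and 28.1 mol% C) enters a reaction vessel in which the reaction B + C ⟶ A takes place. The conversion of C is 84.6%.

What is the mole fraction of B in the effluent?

C reacted = 0.846 × 604.1 = 511.1 kmol; ν_C = −1, so ξ = 511.1/1 = 511.1 kmol.
Outlet amounts (n = n₀ + ν ξ):
  B: 1546 − 1(511.1) = 1035
  C: 604.1 − 1(511.1) = 93.04
  A: 0 + 1(511.1) = 511.1
Total out = 1639 kmol; y_B = 1035 / 1639 = 0.6314.

0.631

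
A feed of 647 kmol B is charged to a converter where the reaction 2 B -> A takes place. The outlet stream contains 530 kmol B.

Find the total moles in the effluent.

For B: n = n₀ − 2ξ → 530 = 647 − 2ξ, giving ξ = 58.5 kmol.
Outlet amounts (n = n₀ + ν ξ):
  B: 647 − 2(58.5) = 530
  A: 0 + 1(58.5) = 58.5
Total out = 530 + 58.5 = 588.5 kmol.

588 kmol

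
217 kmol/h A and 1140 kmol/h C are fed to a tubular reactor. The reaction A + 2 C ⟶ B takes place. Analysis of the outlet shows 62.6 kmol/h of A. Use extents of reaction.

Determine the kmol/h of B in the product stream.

For A: n = n₀ − 1ξ → 62.6 = 217 − 1ξ, giving ξ = 154.4 kmol/h.
Outlet amounts (n = n₀ + ν ξ):
  A: 217 − 1(154.4) = 62.6
  C: 1140 − 2(154.4) = 831.2
  B: 0 + 1(154.4) = 154.4

154 kmol/h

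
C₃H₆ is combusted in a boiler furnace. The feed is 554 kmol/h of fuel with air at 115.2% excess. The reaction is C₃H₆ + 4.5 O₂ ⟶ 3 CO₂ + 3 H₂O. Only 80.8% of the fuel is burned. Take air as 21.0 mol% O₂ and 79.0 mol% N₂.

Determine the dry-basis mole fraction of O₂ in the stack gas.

Stoichiometric O₂ = 4.5 × 554 = 2493 kmol/h; O₂ fed = 2493 × 2.152 = 5365 kmol/h.
N₂ fed = 5365 × 79/21 = 20180 kmol/h.
Fuel reacted = 0.808 × 554 → ξ = 447.6 kmol/h.
Outlet (n = n₀ + ν ξ):
  C₃H₆: 554 − 1(447.6) = 106.4
  O₂: 5365 − 4.5(447.6) = 3351
  N₂: 20180 (inert)
  CO₂: 0 + 3(447.6) = 1343
  H₂O: 0 + 3(447.6) = 1343
Dry total = 24980 kmol/h; y_O₂ (dry) = 3351 / 24980 = 0.1341.

0.134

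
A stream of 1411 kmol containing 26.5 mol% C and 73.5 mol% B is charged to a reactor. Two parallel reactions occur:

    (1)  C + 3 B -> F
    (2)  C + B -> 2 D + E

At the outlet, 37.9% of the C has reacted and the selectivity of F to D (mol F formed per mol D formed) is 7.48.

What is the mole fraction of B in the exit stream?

0.617

Conversion of C: C consumed = 0.379 × 373.9 = 141.7 kmol = 1ξ₁ + 1ξ₂.
Selectivity: 1ξ₁ / (2ξ₂) = 7.48 → ξ₁ = 14.96 ξ₂.
Substitute: (1·14.96 + 1) ξ₂ = 141.7 → ξ₂ = 8.879 kmol, ξ₁ = 132.8 kmol.
Outlet amounts (n = n₀ + Σ ν·ξ):
  C: 373.9 − 1(132.8) − 1(8.879) = 232.2
  B: 1037 − 3(132.8) − 1(8.879) = 629.7
  F: 0 + 1(132.8) = 132.8
  D: 0 + 2(8.879) = 17.76
  E: 0 + 1(8.879) = 8.879
Total out = 1021 kmol; y_B = 629.7 / 1021 = 0.6165.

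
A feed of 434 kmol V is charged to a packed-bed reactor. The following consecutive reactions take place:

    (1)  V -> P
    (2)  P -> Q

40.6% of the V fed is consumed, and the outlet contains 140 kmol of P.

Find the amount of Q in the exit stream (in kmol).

36.2 kmol

Conversion of V: V consumed = 1ξ₁ = 0.406 × 434 → ξ₁ = 176.2 kmol.
P balance: n_P = 0 + 1ξ₁ − 1ξ₂ = 140 → ξ₂ = (1·176.2 − 140)/1 = 36.2 kmol.
Outlet amounts (n = n₀ + Σ ν·ξ):
  V: 434 − 1(176.2) = 257.8
  P: 0 + 1(176.2) − 1(36.2) = 140
  Q: 0 + 1(36.2) = 36.2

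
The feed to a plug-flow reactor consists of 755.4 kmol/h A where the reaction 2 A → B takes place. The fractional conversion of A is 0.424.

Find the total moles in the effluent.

A reacted = 0.424 × 755.4 = 320.3 kmol/h; ν_A = −2, so ξ = 320.3/2 = 160.1 kmol/h.
Outlet amounts (n = n₀ + ν ξ):
  A: 755.4 − 2(160.1) = 435.1
  B: 0 + 1(160.1) = 160.1
Total out = 435.1 + 160.1 = 595.3 kmol/h.

595 kmol/h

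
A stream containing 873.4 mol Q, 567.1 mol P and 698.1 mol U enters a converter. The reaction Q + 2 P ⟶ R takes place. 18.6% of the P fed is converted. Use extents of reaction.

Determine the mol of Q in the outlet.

P reacted = 0.186 × 567.1 = 105.5 mol; ν_P = −2, so ξ = 105.5/2 = 52.74 mol.
Outlet amounts (n = n₀ + ν ξ):
  Q: 873.4 − 1(52.74) = 820.7
  P: 567.1 − 2(52.74) = 461.6
  R: 0 + 1(52.74) = 52.74
  U: 698.1 (inert)

821 mol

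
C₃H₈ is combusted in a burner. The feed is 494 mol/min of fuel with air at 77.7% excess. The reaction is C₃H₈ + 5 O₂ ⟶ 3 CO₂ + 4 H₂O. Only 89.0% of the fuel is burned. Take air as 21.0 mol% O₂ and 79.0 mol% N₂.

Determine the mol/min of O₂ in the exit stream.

2190 mol/min

Stoichiometric O₂ = 5 × 494 = 2470 mol/min; O₂ fed = 2470 × 1.777 = 4389 mol/min.
N₂ fed = 4389 × 79/21 = 16510 mol/min.
Fuel reacted = 0.89 × 494 → ξ = 439.7 mol/min.
Outlet (n = n₀ + ν ξ):
  C₃H₈: 494 − 1(439.7) = 54.34
  O₂: 4389 − 5(439.7) = 2191
  N₂: 16510 (inert)
  CO₂: 0 + 3(439.7) = 1319
  H₂O: 0 + 4(439.7) = 1759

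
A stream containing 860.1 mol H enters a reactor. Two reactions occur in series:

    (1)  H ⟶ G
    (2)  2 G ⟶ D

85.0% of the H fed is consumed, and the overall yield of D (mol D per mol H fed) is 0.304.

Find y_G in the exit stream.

Conversion of H: H consumed = 1ξ₁ = 0.85 × 860.1 → ξ₁ = 731.1 mol.
Yield of D: 1ξ₂ / 860.1 = 0.304 → ξ₂ = 261.5 mol.
Outlet amounts (n = n₀ + Σ ν·ξ):
  H: 860.1 − 1(731.1) = 129
  G: 0 + 1(731.1) − 2(261.5) = 208.1
  D: 0 + 1(261.5) = 261.5
Total out = 598.6 mol; y_G = 208.1 / 598.6 = 0.3477.

0.348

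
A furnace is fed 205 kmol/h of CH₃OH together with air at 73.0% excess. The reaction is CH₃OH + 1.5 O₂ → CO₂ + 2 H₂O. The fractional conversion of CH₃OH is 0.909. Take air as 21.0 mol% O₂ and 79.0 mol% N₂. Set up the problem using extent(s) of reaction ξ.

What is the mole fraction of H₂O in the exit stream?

Stoichiometric O₂ = 1.5 × 205 = 307.5 kmol/h; O₂ fed = 307.5 × 1.730 = 532 kmol/h.
N₂ fed = 532 × 79/21 = 2001 kmol/h.
Fuel reacted = 0.909 × 205 → ξ = 186.3 kmol/h.
Outlet (n = n₀ + ν ξ):
  CH₃OH: 205 − 1(186.3) = 18.66
  O₂: 532 − 1.5(186.3) = 252.5
  N₂: 2001 (inert)
  CO₂: 0 + 1(186.3) = 186.3
  H₂O: 0 + 2(186.3) = 372.7
Total out = 2831 kmol/h; y_H₂O = 372.7 / 2831 = 0.1316.

0.132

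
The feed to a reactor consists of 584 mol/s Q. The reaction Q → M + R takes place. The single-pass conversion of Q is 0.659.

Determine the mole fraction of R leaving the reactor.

0.397

Q reacted = 0.659 × 584 = 384.9 mol/s; ν_Q = −1, so ξ = 384.9/1 = 384.9 mol/s.
Outlet amounts (n = n₀ + ν ξ):
  Q: 584 − 1(384.9) = 199.1
  M: 0 + 1(384.9) = 384.9
  R: 0 + 1(384.9) = 384.9
Total out = 968.9 mol/s; y_R = 384.9 / 968.9 = 0.3972.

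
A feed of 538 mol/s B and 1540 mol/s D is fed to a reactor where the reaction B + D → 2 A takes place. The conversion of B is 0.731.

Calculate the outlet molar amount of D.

1150 mol/s

B reacted = 0.731 × 538 = 393.3 mol/s; ν_B = −1, so ξ = 393.3/1 = 393.3 mol/s.
Outlet amounts (n = n₀ + ν ξ):
  B: 538 − 1(393.3) = 144.7
  D: 1540 − 1(393.3) = 1147
  A: 0 + 2(393.3) = 786.6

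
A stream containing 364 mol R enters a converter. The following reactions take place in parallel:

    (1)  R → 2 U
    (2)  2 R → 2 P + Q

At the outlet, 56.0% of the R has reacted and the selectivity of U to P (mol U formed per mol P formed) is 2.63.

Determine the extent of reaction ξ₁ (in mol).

ξ₁ = 116 mol

Conversion of R: R consumed = 0.56 × 364 = 203.8 mol = 1ξ₁ + 2ξ₂.
Selectivity: 2ξ₁ / (2ξ₂) = 2.63 → ξ₁ = 2.63 ξ₂.
Substitute: (1·2.63 + 2) ξ₂ = 203.8 → ξ₂ = 44.03 mol, ξ₁ = 115.8 mol.
Outlet amounts (n = n₀ + Σ ν·ξ):
  R: 364 − 1(115.8) − 2(44.03) = 160.2
  U: 0 + 2(115.8) = 231.6
  P: 0 + 2(44.03) = 88.05
  Q: 0 + 1(44.03) = 44.03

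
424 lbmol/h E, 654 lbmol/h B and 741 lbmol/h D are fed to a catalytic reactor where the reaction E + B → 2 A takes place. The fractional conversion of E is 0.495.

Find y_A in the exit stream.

E reacted = 0.495 × 424 = 209.9 lbmol/h; ν_E = −1, so ξ = 209.9/1 = 209.9 lbmol/h.
Outlet amounts (n = n₀ + ν ξ):
  E: 424 − 1(209.9) = 214.1
  B: 654 − 1(209.9) = 444.1
  A: 0 + 2(209.9) = 419.8
  D: 741 (inert)
Total out = 1819 lbmol/h; y_A = 419.8 / 1819 = 0.2308.

0.231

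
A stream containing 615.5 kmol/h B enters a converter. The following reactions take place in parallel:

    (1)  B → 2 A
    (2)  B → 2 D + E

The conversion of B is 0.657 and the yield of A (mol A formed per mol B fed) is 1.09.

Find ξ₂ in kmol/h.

Yield of A: 2ξ₁ / 615.5 = 1.09 → ξ₁ = 335.4 kmol/h.
Conversion of B: 1ξ₁ + 1ξ₂ = 0.657 × 615.5 = 404.4 → ξ₂ = 68.94 kmol/h.
Outlet amounts (n = n₀ + Σ ν·ξ):
  B: 615.5 − 1(335.4) − 1(68.94) = 211.1
  A: 0 + 2(335.4) = 670.9
  D: 0 + 2(68.94) = 137.9
  E: 0 + 1(68.94) = 68.94

ξ₂ = 68.9 kmol/h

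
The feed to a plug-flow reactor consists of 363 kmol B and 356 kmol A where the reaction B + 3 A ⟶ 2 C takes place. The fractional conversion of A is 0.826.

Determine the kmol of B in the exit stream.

265 kmol

A reacted = 0.826 × 356 = 294.1 kmol; ν_A = −3, so ξ = 294.1/3 = 98.02 kmol.
Outlet amounts (n = n₀ + ν ξ):
  B: 363 − 1(98.02) = 265
  A: 356 − 3(98.02) = 61.94
  C: 0 + 2(98.02) = 196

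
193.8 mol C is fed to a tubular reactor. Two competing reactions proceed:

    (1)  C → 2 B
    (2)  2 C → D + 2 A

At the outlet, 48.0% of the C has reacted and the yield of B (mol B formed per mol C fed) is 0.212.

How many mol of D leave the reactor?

Yield of B: 2ξ₁ / 193.8 = 0.212 → ξ₁ = 20.54 mol.
Conversion of C: 1ξ₁ + 2ξ₂ = 0.48 × 193.8 = 93.02 → ξ₂ = 36.24 mol.
Outlet amounts (n = n₀ + Σ ν·ξ):
  C: 193.8 − 1(20.54) − 2(36.24) = 100.8
  B: 0 + 2(20.54) = 41.09
  D: 0 + 1(36.24) = 36.24
  A: 0 + 2(36.24) = 72.48

36.2 mol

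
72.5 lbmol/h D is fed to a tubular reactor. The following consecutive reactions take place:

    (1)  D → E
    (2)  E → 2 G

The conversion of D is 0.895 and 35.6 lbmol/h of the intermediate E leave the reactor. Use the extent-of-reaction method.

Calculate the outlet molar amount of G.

Conversion of D: D consumed = 1ξ₁ = 0.895 × 72.5 → ξ₁ = 64.89 lbmol/h.
E balance: n_E = 0 + 1ξ₁ − 1ξ₂ = 35.6 → ξ₂ = (1·64.89 − 35.6)/1 = 29.29 lbmol/h.
Outlet amounts (n = n₀ + Σ ν·ξ):
  D: 72.5 − 1(64.89) = 7.612
  E: 0 + 1(64.89) − 1(29.29) = 35.6
  G: 0 + 2(29.29) = 58.58

58.6 lbmol/h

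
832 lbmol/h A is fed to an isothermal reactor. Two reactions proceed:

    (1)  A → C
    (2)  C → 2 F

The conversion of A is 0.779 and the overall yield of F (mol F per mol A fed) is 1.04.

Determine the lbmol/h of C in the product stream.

Conversion of A: A consumed = 1ξ₁ = 0.779 × 832 → ξ₁ = 648.1 lbmol/h.
Yield of F: 2ξ₂ / 832 = 1.04 → ξ₂ = 432.6 lbmol/h.
Outlet amounts (n = n₀ + Σ ν·ξ):
  A: 832 − 1(648.1) = 183.9
  C: 0 + 1(648.1) − 1(432.6) = 215.5
  F: 0 + 2(432.6) = 865.3

215 lbmol/h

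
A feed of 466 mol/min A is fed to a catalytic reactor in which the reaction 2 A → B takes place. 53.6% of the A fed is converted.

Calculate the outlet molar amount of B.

A reacted = 0.536 × 466 = 249.8 mol/min; ν_A = −2, so ξ = 249.8/2 = 124.9 mol/min.
Outlet amounts (n = n₀ + ν ξ):
  A: 466 − 2(124.9) = 216.2
  B: 0 + 1(124.9) = 124.9

125 mol/min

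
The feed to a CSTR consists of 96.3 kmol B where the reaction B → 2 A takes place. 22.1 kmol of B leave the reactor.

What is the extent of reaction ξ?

ξ = 74.2 kmol

For B: n = n₀ − 1ξ → 22.1 = 96.3 − 1ξ, giving ξ = 74.2 kmol.
Outlet amounts (n = n₀ + ν ξ):
  B: 96.3 − 1(74.2) = 22.1
  A: 0 + 2(74.2) = 148.4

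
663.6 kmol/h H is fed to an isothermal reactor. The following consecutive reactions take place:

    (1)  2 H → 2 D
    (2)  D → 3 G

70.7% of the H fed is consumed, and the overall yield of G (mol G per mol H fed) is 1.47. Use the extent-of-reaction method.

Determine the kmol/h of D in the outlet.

Conversion of H: H consumed = 2ξ₁ = 0.707 × 663.6 → ξ₁ = 234.6 kmol/h.
Yield of G: 3ξ₂ / 663.6 = 1.47 → ξ₂ = 325.2 kmol/h.
Outlet amounts (n = n₀ + Σ ν·ξ):
  H: 663.6 − 2(234.6) = 194.4
  D: 0 + 2(234.6) − 1(325.2) = 144
  G: 0 + 3(325.2) = 975.5

144 kmol/h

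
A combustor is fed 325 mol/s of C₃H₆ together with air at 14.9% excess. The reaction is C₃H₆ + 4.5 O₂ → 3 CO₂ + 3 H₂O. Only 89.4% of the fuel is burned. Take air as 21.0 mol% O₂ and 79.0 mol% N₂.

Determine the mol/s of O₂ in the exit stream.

373 mol/s

Stoichiometric O₂ = 4.5 × 325 = 1462 mol/s; O₂ fed = 1462 × 1.149 = 1680 mol/s.
N₂ fed = 1680 × 79/21 = 6322 mol/s.
Fuel reacted = 0.894 × 325 → ξ = 290.6 mol/s.
Outlet (n = n₀ + ν ξ):
  C₃H₆: 325 − 1(290.6) = 34.45
  O₂: 1680 − 4.5(290.6) = 372.9
  N₂: 6322 (inert)
  CO₂: 0 + 3(290.6) = 871.7
  H₂O: 0 + 3(290.6) = 871.7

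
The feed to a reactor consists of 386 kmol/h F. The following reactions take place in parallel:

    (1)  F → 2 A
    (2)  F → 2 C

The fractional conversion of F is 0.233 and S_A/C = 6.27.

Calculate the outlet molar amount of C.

Conversion of F: F consumed = 0.233 × 386 = 89.94 kmol/h = 1ξ₁ + 1ξ₂.
Selectivity: 2ξ₁ / (2ξ₂) = 6.27 → ξ₁ = 6.27 ξ₂.
Substitute: (1·6.27 + 1) ξ₂ = 89.94 → ξ₂ = 12.37 kmol/h, ξ₁ = 77.57 kmol/h.
Outlet amounts (n = n₀ + Σ ν·ξ):
  F: 386 − 1(77.57) − 1(12.37) = 296.1
  A: 0 + 2(77.57) = 155.1
  C: 0 + 2(12.37) = 24.74

24.7 kmol/h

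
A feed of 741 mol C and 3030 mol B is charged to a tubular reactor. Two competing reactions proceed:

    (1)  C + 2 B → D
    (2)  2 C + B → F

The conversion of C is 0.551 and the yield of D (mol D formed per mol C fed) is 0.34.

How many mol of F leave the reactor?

78.2 mol

Yield of D: 1ξ₁ / 741 = 0.34 → ξ₁ = 251.9 mol.
Conversion of C: 1ξ₁ + 2ξ₂ = 0.551 × 741 = 408.3 → ξ₂ = 78.18 mol.
Outlet amounts (n = n₀ + Σ ν·ξ):
  C: 741 − 1(251.9) − 2(78.18) = 332.7
  B: 3030 − 2(251.9) − 1(78.18) = 2448
  D: 0 + 1(251.9) = 251.9
  F: 0 + 1(78.18) = 78.18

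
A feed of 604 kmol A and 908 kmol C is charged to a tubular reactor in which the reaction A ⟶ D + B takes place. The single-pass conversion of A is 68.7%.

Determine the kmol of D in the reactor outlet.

415 kmol

A reacted = 0.687 × 604 = 414.9 kmol; ν_A = −1, so ξ = 414.9/1 = 414.9 kmol.
Outlet amounts (n = n₀ + ν ξ):
  A: 604 − 1(414.9) = 189.1
  D: 0 + 1(414.9) = 414.9
  B: 0 + 1(414.9) = 414.9
  C: 908 (inert)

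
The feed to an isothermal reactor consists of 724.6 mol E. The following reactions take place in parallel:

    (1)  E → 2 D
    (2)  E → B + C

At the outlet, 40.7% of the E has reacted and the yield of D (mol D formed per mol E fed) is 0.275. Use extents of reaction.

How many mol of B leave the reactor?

195 mol

Yield of D: 2ξ₁ / 724.6 = 0.275 → ξ₁ = 99.63 mol.
Conversion of E: 1ξ₁ + 1ξ₂ = 0.407 × 724.6 = 294.9 → ξ₂ = 195.3 mol.
Outlet amounts (n = n₀ + Σ ν·ξ):
  E: 724.6 − 1(99.63) − 1(195.3) = 429.7
  D: 0 + 2(99.63) = 199.3
  B: 0 + 1(195.3) = 195.3
  C: 0 + 1(195.3) = 195.3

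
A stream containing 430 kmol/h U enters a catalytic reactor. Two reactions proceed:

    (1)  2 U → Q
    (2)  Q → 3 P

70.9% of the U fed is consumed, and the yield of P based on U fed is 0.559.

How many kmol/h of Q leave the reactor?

Conversion of U: U consumed = 2ξ₁ = 0.709 × 430 → ξ₁ = 152.4 kmol/h.
Yield of P: 3ξ₂ / 430 = 0.559 → ξ₂ = 80.12 kmol/h.
Outlet amounts (n = n₀ + Σ ν·ξ):
  U: 430 − 2(152.4) = 125.1
  Q: 0 + 1(152.4) − 1(80.12) = 72.31
  P: 0 + 3(80.12) = 240.4

72.3 kmol/h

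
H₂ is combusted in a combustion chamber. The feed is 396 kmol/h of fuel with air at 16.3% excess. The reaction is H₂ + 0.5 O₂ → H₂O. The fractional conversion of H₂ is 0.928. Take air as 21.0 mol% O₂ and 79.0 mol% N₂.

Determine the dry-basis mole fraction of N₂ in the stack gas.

Stoichiometric O₂ = 0.5 × 396 = 198 kmol/h; O₂ fed = 198 × 1.163 = 230.3 kmol/h.
N₂ fed = 230.3 × 79/21 = 866.3 kmol/h.
Fuel reacted = 0.928 × 396 → ξ = 367.5 kmol/h.
Outlet (n = n₀ + ν ξ):
  H₂: 396 − 1(367.5) = 28.51
  O₂: 230.3 − 0.5(367.5) = 46.53
  N₂: 866.3 (inert)
  H₂O: 0 + 1(367.5) = 367.5
Dry total = 941.3 kmol/h; y_N₂ (dry) = 866.3 / 941.3 = 0.9203.

0.92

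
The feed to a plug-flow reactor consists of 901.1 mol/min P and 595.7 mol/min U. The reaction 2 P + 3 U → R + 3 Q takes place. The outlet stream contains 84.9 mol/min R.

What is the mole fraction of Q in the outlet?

For R: n = n₀ + 1ξ → 84.9 = 0 + 1ξ, giving ξ = 84.9 mol/min.
Outlet amounts (n = n₀ + ν ξ):
  P: 901.1 − 2(84.9) = 731.3
  U: 595.7 − 3(84.9) = 341
  R: 0 + 1(84.9) = 84.9
  Q: 0 + 3(84.9) = 254.7
Total out = 1412 mol/min; y_Q = 254.7 / 1412 = 0.1804.

0.18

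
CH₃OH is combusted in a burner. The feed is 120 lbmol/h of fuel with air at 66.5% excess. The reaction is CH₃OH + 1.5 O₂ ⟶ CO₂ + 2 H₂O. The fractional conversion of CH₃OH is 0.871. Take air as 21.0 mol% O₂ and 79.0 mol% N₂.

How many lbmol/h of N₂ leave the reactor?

Stoichiometric O₂ = 1.5 × 120 = 180 lbmol/h; O₂ fed = 180 × 1.665 = 299.7 lbmol/h.
N₂ fed = 299.7 × 79/21 = 1127 lbmol/h.
Fuel reacted = 0.871 × 120 → ξ = 104.5 lbmol/h.
Outlet (n = n₀ + ν ξ):
  CH₃OH: 120 − 1(104.5) = 15.48
  O₂: 299.7 − 1.5(104.5) = 142.9
  N₂: 1127 (inert)
  CO₂: 0 + 1(104.5) = 104.5
  H₂O: 0 + 2(104.5) = 209

1130 lbmol/h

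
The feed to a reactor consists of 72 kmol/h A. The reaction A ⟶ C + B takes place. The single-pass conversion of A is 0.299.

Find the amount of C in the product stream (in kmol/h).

21.5 kmol/h

A reacted = 0.299 × 72 = 21.53 kmol/h; ν_A = −1, so ξ = 21.53/1 = 21.53 kmol/h.
Outlet amounts (n = n₀ + ν ξ):
  A: 72 − 1(21.53) = 50.47
  C: 0 + 1(21.53) = 21.53
  B: 0 + 1(21.53) = 21.53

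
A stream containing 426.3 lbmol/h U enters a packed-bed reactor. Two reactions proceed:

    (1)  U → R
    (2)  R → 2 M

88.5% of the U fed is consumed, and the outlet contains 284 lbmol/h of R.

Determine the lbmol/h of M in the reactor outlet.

Conversion of U: U consumed = 1ξ₁ = 0.885 × 426.3 → ξ₁ = 377.3 lbmol/h.
R balance: n_R = 0 + 1ξ₁ − 1ξ₂ = 284 → ξ₂ = (1·377.3 − 284)/1 = 93.28 lbmol/h.
Outlet amounts (n = n₀ + Σ ν·ξ):
  U: 426.3 − 1(377.3) = 49.02
  R: 0 + 1(377.3) − 1(93.28) = 284
  M: 0 + 2(93.28) = 186.6

187 lbmol/h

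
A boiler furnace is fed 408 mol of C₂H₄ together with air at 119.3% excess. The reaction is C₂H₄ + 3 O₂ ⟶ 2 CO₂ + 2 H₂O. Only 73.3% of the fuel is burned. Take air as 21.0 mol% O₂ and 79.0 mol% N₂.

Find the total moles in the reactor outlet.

Stoichiometric O₂ = 3 × 408 = 1224 mol; O₂ fed = 1224 × 2.193 = 2684 mol.
N₂ fed = 2684 × 79/21 = 10100 mol.
Fuel reacted = 0.733 × 408 → ξ = 299.1 mol.
Outlet (n = n₀ + ν ξ):
  C₂H₄: 408 − 1(299.1) = 108.9
  O₂: 2684 − 3(299.1) = 1787
  N₂: 10100 (inert)
  CO₂: 0 + 2(299.1) = 598.1
  H₂O: 0 + 2(299.1) = 598.1
Total out = 108.9 + 1787 + 10100 + 598.1 + 598.1 = 13190 mol.

13200 mol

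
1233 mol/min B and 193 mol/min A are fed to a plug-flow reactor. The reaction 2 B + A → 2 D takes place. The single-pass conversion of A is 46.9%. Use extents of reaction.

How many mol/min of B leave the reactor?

A reacted = 0.469 × 193 = 90.52 mol/min; ν_A = −1, so ξ = 90.52/1 = 90.52 mol/min.
Outlet amounts (n = n₀ + ν ξ):
  B: 1233 − 2(90.52) = 1052
  A: 193 − 1(90.52) = 102.5
  D: 0 + 2(90.52) = 181

1050 mol/min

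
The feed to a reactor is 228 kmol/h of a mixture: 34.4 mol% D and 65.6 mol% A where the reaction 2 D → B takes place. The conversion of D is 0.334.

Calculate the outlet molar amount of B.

D reacted = 0.334 × 78.43 = 26.2 kmol/h; ν_D = −2, so ξ = 26.2/2 = 13.1 kmol/h.
Outlet amounts (n = n₀ + ν ξ):
  D: 78.43 − 2(13.1) = 52.24
  B: 0 + 1(13.1) = 13.1
  A: 149.6 (inert)

13.1 kmol/h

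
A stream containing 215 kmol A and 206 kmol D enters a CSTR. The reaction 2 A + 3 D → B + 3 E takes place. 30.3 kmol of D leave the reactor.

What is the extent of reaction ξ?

For D: n = n₀ − 3ξ → 30.3 = 206 − 3ξ, giving ξ = 58.57 kmol.
Outlet amounts (n = n₀ + ν ξ):
  A: 215 − 2(58.57) = 97.87
  D: 206 − 3(58.57) = 30.3
  B: 0 + 1(58.57) = 58.57
  E: 0 + 3(58.57) = 175.7

ξ = 58.6 kmol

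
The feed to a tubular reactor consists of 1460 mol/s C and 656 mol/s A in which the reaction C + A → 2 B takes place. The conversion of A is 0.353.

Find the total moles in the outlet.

2120 mol/s

A reacted = 0.353 × 656 = 231.6 mol/s; ν_A = −1, so ξ = 231.6/1 = 231.6 mol/s.
Outlet amounts (n = n₀ + ν ξ):
  C: 1460 − 1(231.6) = 1228
  A: 656 − 1(231.6) = 424.4
  B: 0 + 2(231.6) = 463.1
Total out = 1228 + 424.4 + 463.1 = 2116 mol/s.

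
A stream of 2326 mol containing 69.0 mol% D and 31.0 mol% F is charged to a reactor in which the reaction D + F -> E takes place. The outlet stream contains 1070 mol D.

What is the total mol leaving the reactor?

For D: n = n₀ − 1ξ → 1070 = 1605 − 1ξ, giving ξ = 534.9 mol.
Outlet amounts (n = n₀ + ν ξ):
  D: 1605 − 1(534.9) = 1070
  F: 721.1 − 1(534.9) = 186.1
  E: 0 + 1(534.9) = 534.9
Total out = 1070 + 186.1 + 534.9 = 1791 mol.

1790 mol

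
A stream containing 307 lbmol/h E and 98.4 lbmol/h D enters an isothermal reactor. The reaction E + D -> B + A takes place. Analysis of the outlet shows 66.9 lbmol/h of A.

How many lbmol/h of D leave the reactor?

31.5 lbmol/h

For A: n = n₀ + 1ξ → 66.9 = 0 + 1ξ, giving ξ = 66.9 lbmol/h.
Outlet amounts (n = n₀ + ν ξ):
  E: 307 − 1(66.9) = 240.1
  D: 98.4 − 1(66.9) = 31.5
  B: 0 + 1(66.9) = 66.9
  A: 0 + 1(66.9) = 66.9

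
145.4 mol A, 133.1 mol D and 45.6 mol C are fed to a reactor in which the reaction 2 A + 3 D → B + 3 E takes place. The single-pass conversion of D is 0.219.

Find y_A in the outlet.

D reacted = 0.219 × 133.1 = 29.15 mol; ν_D = −3, so ξ = 29.15/3 = 9.716 mol.
Outlet amounts (n = n₀ + ν ξ):
  A: 145.4 − 2(9.716) = 126
  D: 133.1 − 3(9.716) = 104
  B: 0 + 1(9.716) = 9.716
  E: 0 + 3(9.716) = 29.15
  C: 45.6 (inert)
Total out = 314.4 mol; y_A = 126 / 314.4 = 0.4007.

0.401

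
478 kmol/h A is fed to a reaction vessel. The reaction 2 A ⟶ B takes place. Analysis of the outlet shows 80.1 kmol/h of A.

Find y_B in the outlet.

0.713

For A: n = n₀ − 2ξ → 80.1 = 478 − 2ξ, giving ξ = 198.9 kmol/h.
Outlet amounts (n = n₀ + ν ξ):
  A: 478 − 2(198.9) = 80.1
  B: 0 + 1(198.9) = 198.9
Total out = 279.1 kmol/h; y_B = 198.9 / 279.1 = 0.713.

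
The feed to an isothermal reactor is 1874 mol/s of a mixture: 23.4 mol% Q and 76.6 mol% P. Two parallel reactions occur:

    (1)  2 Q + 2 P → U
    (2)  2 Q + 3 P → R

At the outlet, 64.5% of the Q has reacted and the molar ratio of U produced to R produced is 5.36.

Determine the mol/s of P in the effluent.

Conversion of Q: Q consumed = 0.645 × 438.5 = 282.8 mol/s = 2ξ₁ + 2ξ₂.
Selectivity: 1ξ₁ / (1ξ₂) = 5.36 → ξ₁ = 5.36 ξ₂.
Substitute: (2·5.36 + 2) ξ₂ = 282.8 → ξ₂ = 22.24 mol/s, ξ₁ = 119.2 mol/s.
Outlet amounts (n = n₀ + Σ ν·ξ):
  Q: 438.5 − 2(119.2) − 2(22.24) = 155.7
  P: 1435 − 2(119.2) − 3(22.24) = 1130
  U: 0 + 1(119.2) = 119.2
  R: 0 + 1(22.24) = 22.24

1130 mol/s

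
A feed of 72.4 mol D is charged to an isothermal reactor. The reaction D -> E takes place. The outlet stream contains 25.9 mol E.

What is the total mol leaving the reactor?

For E: n = n₀ + 1ξ → 25.9 = 0 + 1ξ, giving ξ = 25.9 mol.
Outlet amounts (n = n₀ + ν ξ):
  D: 72.4 − 1(25.9) = 46.5
  E: 0 + 1(25.9) = 25.9
Total out = 46.5 + 25.9 = 72.4 mol.

72.4 mol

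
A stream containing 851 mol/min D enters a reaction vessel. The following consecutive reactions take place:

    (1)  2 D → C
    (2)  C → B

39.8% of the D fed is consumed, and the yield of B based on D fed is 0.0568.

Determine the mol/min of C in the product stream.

121 mol/min

Conversion of D: D consumed = 2ξ₁ = 0.398 × 851 → ξ₁ = 169.3 mol/min.
Yield of B: 1ξ₂ / 851 = 0.0568 → ξ₂ = 48.34 mol/min.
Outlet amounts (n = n₀ + Σ ν·ξ):
  D: 851 − 2(169.3) = 512.3
  C: 0 + 1(169.3) − 1(48.34) = 121
  B: 0 + 1(48.34) = 48.34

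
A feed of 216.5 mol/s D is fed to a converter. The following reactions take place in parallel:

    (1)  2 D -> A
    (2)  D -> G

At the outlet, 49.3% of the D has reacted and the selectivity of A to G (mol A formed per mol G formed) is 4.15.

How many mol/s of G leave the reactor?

Conversion of D: D consumed = 0.493 × 216.5 = 106.7 mol/s = 2ξ₁ + 1ξ₂.
Selectivity: 1ξ₁ / (1ξ₂) = 4.15 → ξ₁ = 4.15 ξ₂.
Substitute: (2·4.15 + 1) ξ₂ = 106.7 → ξ₂ = 11.48 mol/s, ξ₁ = 47.63 mol/s.
Outlet amounts (n = n₀ + Σ ν·ξ):
  D: 216.5 − 2(47.63) − 1(11.48) = 109.8
  A: 0 + 1(47.63) = 47.63
  G: 0 + 1(11.48) = 11.48

11.5 mol/s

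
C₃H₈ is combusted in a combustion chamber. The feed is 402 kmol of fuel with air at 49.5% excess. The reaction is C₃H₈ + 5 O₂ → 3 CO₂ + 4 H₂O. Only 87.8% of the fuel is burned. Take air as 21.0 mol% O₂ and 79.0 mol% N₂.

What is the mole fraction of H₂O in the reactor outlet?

0.0937

Stoichiometric O₂ = 5 × 402 = 2010 kmol; O₂ fed = 2010 × 1.495 = 3005 kmol.
N₂ fed = 3005 × 79/21 = 11300 kmol.
Fuel reacted = 0.878 × 402 → ξ = 353 kmol.
Outlet (n = n₀ + ν ξ):
  C₃H₈: 402 − 1(353) = 49.04
  O₂: 3005 − 5(353) = 1240
  N₂: 11300 (inert)
  CO₂: 0 + 3(353) = 1059
  H₂O: 0 + 4(353) = 1412
Total out = 15060 kmol; y_H₂O = 1412 / 15060 = 0.09372.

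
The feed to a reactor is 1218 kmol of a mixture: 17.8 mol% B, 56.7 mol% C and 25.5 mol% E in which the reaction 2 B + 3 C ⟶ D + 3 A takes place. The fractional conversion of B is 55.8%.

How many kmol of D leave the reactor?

60.5 kmol

B reacted = 0.558 × 216.8 = 121 kmol; ν_B = −2, so ξ = 121/2 = 60.49 kmol.
Outlet amounts (n = n₀ + ν ξ):
  B: 216.8 − 2(60.49) = 95.83
  C: 690.6 − 3(60.49) = 509.1
  D: 0 + 1(60.49) = 60.49
  A: 0 + 3(60.49) = 181.5
  E: 310.6 (inert)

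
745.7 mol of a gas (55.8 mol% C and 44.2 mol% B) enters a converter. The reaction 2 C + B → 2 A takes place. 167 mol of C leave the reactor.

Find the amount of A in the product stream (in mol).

For C: n = n₀ − 2ξ → 167 = 416.1 − 2ξ, giving ξ = 124.6 mol.
Outlet amounts (n = n₀ + ν ξ):
  C: 416.1 − 2(124.6) = 167
  B: 329.6 − 1(124.6) = 205
  A: 0 + 2(124.6) = 249.1

249 mol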